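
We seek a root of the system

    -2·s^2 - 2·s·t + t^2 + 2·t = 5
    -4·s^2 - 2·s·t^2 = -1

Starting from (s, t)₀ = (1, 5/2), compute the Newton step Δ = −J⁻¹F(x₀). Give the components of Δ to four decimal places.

(-0.4416, -0.6448)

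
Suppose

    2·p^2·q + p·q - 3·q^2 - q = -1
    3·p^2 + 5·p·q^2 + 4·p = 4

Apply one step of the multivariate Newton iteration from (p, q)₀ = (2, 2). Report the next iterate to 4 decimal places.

At (2, 2): F = (7.0000, 56.0000).
Jacobian J = [[4·p·q + q, 2·p^2 + p - 6·q - 1], [6·p + 5·q^2 + 4, 10·p·q]].
At the point, J = [[18.0000, -3.0000], [36.0000, 40.0000]] (det J = 828.0000).
Solving J·Δ = −F gives Δ = (-0.5411, -0.9130).
Then the next iterate is (p, q)₁ = (1.4589, 1.0870).

(1.4589, 1.0870)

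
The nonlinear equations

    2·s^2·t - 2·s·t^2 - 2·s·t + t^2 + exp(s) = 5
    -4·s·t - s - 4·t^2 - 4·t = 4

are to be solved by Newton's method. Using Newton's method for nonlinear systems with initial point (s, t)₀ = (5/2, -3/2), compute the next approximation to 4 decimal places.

At (5/2, -3/2): F = (-13.067506, 5.5000).
Jacobian J = [[4·s·t - 2·t^2 - 2·t + exp(s), 2·s^2 - 4·s·t - 2·s + 2·t], [-4·t - 1, -4·s - 8·t - 4]].
At the point, J = [[-4.317506, 19.5000], [5.0000, -2.0000]] (det J = -88.864988).
Solving J·Δ = −F gives Δ = (-0.9128, 0.4680).
Then the next iterate is (s, t)₁ = (1.5872, -1.0320).

(1.5872, -1.0320)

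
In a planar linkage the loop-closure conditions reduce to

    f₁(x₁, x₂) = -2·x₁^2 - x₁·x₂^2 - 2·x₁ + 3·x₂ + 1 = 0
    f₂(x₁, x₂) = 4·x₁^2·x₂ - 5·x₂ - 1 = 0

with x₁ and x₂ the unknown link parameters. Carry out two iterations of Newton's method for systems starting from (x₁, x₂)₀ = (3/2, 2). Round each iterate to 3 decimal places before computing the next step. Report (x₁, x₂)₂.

At (3/2, 2): F = (-6.500, 7.000).
Jacobian J = [[-4·x₁ - x₂^2 - 2, -2·x₁·x₂ + 3], [8·x₁·x₂, 4·x₁^2 - 5]].
At the point, J = [[-12.000, -3.000], [24.000, 4.000]] (det J = 24.000).
Solving J·Δ = −F gives Δ = (0.208, -3.000).
Then the next iterate is (x₁, x₂)₁ = (1.708, -1.000).
Round to (1.708, -1.000) and repeat: F = (-12.95853, -7.66906), J = [[-9.832, 6.416], [-13.664, 6.66906]].
Δ = (1.684, 4.601), so (x₁, x₂)₂ = (3.392, 3.601).

(3.392, 3.601)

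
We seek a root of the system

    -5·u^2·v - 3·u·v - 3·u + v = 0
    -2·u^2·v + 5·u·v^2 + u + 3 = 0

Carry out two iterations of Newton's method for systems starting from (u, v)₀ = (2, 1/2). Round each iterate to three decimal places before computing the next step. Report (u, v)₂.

(5.827, 0.987)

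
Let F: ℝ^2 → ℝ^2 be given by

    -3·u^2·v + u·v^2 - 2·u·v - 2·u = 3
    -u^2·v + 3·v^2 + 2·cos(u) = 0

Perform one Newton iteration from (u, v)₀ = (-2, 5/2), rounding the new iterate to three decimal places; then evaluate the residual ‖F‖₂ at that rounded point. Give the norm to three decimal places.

At (-2, 5/2): F = (-31.500, 7.91771).
Jacobian J = [[-6·u·v + v^2 - 2·v - 2, -3·u^2 + 2·u·v - 2·u], [-2·u·v - 2·sin(u), -u^2 + 6·v]].
At the point, J = [[29.250, -18.000], [11.81859, 11.000]] (det J = 534.48471).
Solving J·Δ = −F gives Δ = (0.382, -1.130).
Then the next iterate is (u, v)₁ = (-1.618, 1.370).
Re-evaluating at (-1.618, 1.370): F = (-9.12717, 1.94977), so ‖F‖₂ = 9.333.

9.333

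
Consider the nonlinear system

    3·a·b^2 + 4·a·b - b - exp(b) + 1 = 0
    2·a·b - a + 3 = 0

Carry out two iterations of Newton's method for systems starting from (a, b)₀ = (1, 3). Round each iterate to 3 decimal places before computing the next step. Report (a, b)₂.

(-4.534, -6.680)

At (1, 3): F = (16.91446, 8.000).
Jacobian J = [[3·b^2 + 4·b, 6·a·b + 4·a - exp(b) - 1], [2·b - 1, 2·a]].
At the point, J = [[39.000, 0.91446], [5.000, 2.000]] (det J = 73.42768).
Solving J·Δ = −F gives Δ = (-0.361, -3.097).
Then the next iterate is (a, b)₁ = (0.639, -0.097).
Round to (0.639, -0.097) and repeat: F = (-0.04045, 2.23703), J = [[-0.35977, 0.27655], [-1.194, 1.278]].
Δ = (-5.173, -6.583), so (a, b)₂ = (-4.534, -6.680).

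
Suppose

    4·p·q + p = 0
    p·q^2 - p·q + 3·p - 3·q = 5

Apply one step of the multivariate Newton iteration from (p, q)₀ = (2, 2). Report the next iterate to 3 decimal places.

(6.769, -5.615)

At (2, 2): F = (18.000, -1.000).
Jacobian J = [[4·q + 1, 4·p], [q^2 - q + 3, 2·p·q - p - 3]].
At the point, J = [[9.000, 8.000], [5.000, 3.000]] (det J = -13.000).
Solving J·Δ = −F gives Δ = (4.769, -7.615).
Then the next iterate is (p, q)₁ = (6.769, -5.615).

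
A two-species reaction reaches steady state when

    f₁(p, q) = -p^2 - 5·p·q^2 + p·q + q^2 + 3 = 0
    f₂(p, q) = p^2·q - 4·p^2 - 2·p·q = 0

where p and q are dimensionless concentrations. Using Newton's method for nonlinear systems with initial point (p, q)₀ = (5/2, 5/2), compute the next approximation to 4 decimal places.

At (5/2, 5/2): F = (-68.8750, -21.8750).
Jacobian J = [[-2·p - 5·q^2 + q, -10·p·q + p + 2·q], [2·p·q - 8·p - 2·q, p^2 - 2·p]].
At the point, J = [[-33.7500, -55.0000], [-12.5000, 1.2500]] (det J = -729.6875).
Solving J·Δ = −F gives Δ = (-1.7668, -0.1681).
Then the next iterate is (p, q)₁ = (0.7332, 2.3319).

(0.7332, 2.3319)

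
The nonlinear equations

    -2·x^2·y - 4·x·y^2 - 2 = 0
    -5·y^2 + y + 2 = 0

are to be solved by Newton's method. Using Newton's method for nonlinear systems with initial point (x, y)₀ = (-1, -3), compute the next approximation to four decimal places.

At (-1, -3): F = (40.0000, -46.0000).
Jacobian J = [[-4·x·y - 4·y^2, -2·x^2 - 8·x·y], [0, -10·y + 1]].
At the point, J = [[-48.0000, -26.0000], [0.0000, 31.0000]] (det J = -1488.0000).
Solving J·Δ = −F gives Δ = (0.0296, 1.4839).
Then the next iterate is (x, y)₁ = (-0.9704, -1.5161).

(-0.9704, -1.5161)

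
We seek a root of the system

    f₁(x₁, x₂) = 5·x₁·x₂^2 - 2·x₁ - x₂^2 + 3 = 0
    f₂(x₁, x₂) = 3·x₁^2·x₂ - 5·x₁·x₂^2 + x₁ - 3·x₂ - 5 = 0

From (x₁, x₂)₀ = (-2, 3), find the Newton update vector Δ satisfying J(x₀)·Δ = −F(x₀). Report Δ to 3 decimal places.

At (-2, 3): F = (-92.000, 110.000).
Jacobian J = [[5·x₂^2 - 2, 10·x₁·x₂ - 2·x₂], [6·x₁·x₂ - 5·x₂^2 + 1, 3·x₁^2 - 10·x₁·x₂ - 3]].
At the point, J = [[43.000, -66.000], [-80.000, 69.000]] (det J = -2313.000).
Solving J·Δ = −F gives Δ = (0.394, -1.137).

(0.394, -1.137)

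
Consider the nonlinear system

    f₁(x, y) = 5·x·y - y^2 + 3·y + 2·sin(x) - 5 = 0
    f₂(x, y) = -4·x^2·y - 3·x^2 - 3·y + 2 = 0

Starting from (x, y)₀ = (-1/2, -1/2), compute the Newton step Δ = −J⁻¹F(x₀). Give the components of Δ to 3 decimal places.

(-14.169, -2.730)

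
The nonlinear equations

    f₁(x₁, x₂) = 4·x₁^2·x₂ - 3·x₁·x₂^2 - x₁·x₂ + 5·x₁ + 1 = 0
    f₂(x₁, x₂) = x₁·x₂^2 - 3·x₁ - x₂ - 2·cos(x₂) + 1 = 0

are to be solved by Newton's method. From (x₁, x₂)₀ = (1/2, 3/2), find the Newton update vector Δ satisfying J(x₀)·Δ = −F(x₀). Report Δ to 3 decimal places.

(0.488, 0.554)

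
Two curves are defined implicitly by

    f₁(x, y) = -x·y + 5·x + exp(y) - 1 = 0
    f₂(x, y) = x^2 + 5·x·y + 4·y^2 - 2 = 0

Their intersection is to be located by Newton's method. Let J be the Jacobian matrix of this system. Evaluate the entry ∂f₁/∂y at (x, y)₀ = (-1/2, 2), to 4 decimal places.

7.8891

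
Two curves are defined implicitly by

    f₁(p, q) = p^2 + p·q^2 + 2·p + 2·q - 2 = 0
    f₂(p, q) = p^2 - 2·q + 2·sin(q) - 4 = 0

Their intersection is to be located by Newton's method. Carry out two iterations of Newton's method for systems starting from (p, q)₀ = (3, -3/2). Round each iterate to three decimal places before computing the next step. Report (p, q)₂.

(2.039, -1.963)

At (3, -3/2): F = (16.750, 6.00501).
Jacobian J = [[2·p + q^2 + 2, 2·p·q + 2], [2·p, 2·cos(q) - 2]].
At the point, J = [[10.250, -7.000], [6.000, -1.85853]] (det J = 22.95011).
Solving J·Δ = −F gives Δ = (-0.475, 1.697).
Then the next iterate is (p, q)₁ = (2.525, 0.197).
Round to (2.525, 0.197) and repeat: F = (9.91762, 2.37308), J = [[7.08881, 2.99485], [5.050, -0.03868]].
Δ = (-0.486, -2.160), so (p, q)₂ = (2.039, -1.963).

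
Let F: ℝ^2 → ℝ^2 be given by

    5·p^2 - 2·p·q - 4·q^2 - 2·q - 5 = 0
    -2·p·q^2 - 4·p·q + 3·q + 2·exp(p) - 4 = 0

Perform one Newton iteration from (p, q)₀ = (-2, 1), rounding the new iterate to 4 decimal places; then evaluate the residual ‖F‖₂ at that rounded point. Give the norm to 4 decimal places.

3.5143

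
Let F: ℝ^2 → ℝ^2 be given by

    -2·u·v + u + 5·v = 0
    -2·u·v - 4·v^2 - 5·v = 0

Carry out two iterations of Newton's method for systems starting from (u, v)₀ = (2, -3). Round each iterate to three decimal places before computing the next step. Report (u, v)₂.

(2.051, -2.284)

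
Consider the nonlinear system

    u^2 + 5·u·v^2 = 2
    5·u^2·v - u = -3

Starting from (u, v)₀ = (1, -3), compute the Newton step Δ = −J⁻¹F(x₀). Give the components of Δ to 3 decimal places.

(-0.245, 1.083)

At (1, -3): F = (44.000, -13.000).
Jacobian J = [[2·u + 5·v^2, 10·u·v], [10·u·v - 1, 5·u^2]].
At the point, J = [[47.000, -30.000], [-31.000, 5.000]] (det J = -695.000).
Solving J·Δ = −F gives Δ = (-0.245, 1.083).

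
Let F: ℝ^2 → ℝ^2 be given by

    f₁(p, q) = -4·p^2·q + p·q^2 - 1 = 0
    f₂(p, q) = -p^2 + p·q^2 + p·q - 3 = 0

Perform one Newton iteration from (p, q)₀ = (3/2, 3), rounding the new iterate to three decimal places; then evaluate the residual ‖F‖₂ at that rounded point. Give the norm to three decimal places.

5.439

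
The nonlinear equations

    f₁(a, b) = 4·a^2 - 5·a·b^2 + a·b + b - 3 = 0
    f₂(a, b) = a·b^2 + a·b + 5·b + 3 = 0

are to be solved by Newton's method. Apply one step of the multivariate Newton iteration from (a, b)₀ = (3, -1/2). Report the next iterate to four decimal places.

At (3, -1/2): F = (27.2500, -0.2500).
Jacobian J = [[8·a - 5·b^2 + b, -10·a·b + a + 1], [b^2 + b, 2·a·b + a + 5]].
At the point, J = [[22.2500, 19.0000], [-0.2500, 5.0000]] (det J = 116.0000).
Solving J·Δ = −F gives Δ = (-1.2155, -0.0108).
Then the next iterate is (a, b)₁ = (1.7845, -0.5108).

(1.7845, -0.5108)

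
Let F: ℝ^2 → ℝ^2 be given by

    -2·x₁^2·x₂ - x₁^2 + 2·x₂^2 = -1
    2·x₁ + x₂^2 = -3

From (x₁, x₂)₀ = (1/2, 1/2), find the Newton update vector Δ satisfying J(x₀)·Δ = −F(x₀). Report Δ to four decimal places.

(-1.0750, -2.1000)

At (1/2, 1/2): F = (1.0000, 4.2500).
Jacobian J = [[-4·x₁·x₂ - 2·x₁, -2·x₁^2 + 4·x₂], [2, 2·x₂]].
At the point, J = [[-2.0000, 1.5000], [2.0000, 1.0000]] (det J = -5.0000).
Solving J·Δ = −F gives Δ = (-1.0750, -2.1000).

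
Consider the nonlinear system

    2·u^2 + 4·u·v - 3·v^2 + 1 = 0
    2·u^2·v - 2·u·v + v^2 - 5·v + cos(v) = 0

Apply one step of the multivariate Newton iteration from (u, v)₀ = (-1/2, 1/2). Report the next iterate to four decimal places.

At (-1/2, 1/2): F = (-0.2500, -0.622417).
Jacobian J = [[4·u + 4·v, 4·u - 6·v], [4·u·v - 2·v, 2·u^2 - 2·u + 2·v - sin(v) - 5]].
At the point, J = [[0.0000, -5.0000], [-2.0000, -2.979426]] (det J = -10.0000).
Solving J·Δ = −F gives Δ = (-0.2367, -0.0500).
Then the next iterate is (u, v)₁ = (-0.7367, 0.4500).

(-0.7367, 0.4500)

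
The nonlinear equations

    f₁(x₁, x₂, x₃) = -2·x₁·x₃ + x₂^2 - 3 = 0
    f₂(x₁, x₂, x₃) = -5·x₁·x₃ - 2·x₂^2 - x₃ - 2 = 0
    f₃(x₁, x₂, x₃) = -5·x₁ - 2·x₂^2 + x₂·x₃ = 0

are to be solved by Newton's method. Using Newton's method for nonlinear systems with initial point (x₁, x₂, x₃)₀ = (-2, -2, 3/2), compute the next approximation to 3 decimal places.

At (-2, -2, 3/2): F = (7.000, 3.500, -1.000).
Jacobian J = [[-2·x₃, 2·x₂, -2·x₁], [-5·x₃, -4·x₂, -5·x₁ - 1], [-5, -4·x₂ + x₃, x₂]].
At the point, J = [[-3.000, -4.000, 4.000], [-7.500, 8.000, 9.000], [-5.000, 9.500, -2.000]] (det J = 419.500).
Solving J·Δ = −F gives Δ = (1.281, 0.777, -0.012).
Then the next iterate is (x₁, x₂, x₃)₁ = (-0.719, -1.223, 1.488).

(-0.719, -1.223, 1.488)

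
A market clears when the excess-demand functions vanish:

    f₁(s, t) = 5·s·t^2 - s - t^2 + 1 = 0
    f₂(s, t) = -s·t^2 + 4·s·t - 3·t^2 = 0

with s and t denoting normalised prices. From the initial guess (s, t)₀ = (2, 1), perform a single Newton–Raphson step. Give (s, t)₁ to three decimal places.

(0.871, 0.806)

At (2, 1): F = (8.000, 3.000).
Jacobian J = [[5·t^2 - 1, 10·s·t - 2·t], [-t^2 + 4·t, -2·s·t + 4·s - 6·t]].
At the point, J = [[4.000, 18.000], [3.000, -2.000]] (det J = -62.000).
Solving J·Δ = −F gives Δ = (-1.129, -0.194).
Then the next iterate is (s, t)₁ = (0.871, 0.806).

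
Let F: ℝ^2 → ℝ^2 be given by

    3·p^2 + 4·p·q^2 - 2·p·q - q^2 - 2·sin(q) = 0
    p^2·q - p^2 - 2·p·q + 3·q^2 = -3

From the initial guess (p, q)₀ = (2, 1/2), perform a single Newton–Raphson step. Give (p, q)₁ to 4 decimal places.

(1.1774, -0.2392)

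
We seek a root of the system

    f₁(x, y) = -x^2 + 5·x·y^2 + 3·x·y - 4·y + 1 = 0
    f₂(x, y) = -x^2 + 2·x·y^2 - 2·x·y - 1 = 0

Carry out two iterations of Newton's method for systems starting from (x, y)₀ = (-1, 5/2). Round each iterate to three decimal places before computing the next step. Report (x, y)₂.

(0.877, 5.102)

At (-1, 5/2): F = (-48.750, -9.500).
Jacobian J = [[-2·x + 5·y^2 + 3·y, 10·x·y + 3·x - 4], [-2·x + 2·y^2 - 2·y, 4·x·y - 2·x]].
At the point, J = [[40.750, -32.000], [9.500, -8.000]] (det J = -22.000).
Solving J·Δ = −F gives Δ = (3.909, 3.455).
Then the next iterate is (x, y)₁ = (2.909, 5.955).
Round to (2.909, 5.955) and repeat: F = (536.48216, 162.20959), J = [[189.35713, 177.95795], [53.19605, 63.47438]].
Δ = (-2.032, -0.853), so (x, y)₂ = (0.877, 5.102).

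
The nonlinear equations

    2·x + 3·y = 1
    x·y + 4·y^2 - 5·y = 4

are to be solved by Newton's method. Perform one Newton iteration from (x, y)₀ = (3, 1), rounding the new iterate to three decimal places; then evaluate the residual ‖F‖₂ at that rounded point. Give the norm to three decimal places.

0.892

At (3, 1): F = (8.000, -2.000).
Jacobian J = [[2, 3], [y, x + 8·y - 5]].
At the point, J = [[2.000, 3.000], [1.000, 6.000]] (det J = 9.000).
Solving J·Δ = −F gives Δ = (-6.000, 1.333).
Then the next iterate is (x, y)₁ = (-3.000, 2.333).
Re-evaluating at (-3.000, 2.333): F = (-0.001, -0.89244), so ‖F‖₂ = 0.892.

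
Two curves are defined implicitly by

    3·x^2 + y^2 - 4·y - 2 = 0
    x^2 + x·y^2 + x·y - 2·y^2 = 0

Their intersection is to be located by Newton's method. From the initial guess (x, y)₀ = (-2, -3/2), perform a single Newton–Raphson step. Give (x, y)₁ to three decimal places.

(-0.820, -0.916)

At (-2, -3/2): F = (18.250, -2.000).
Jacobian J = [[6·x, 2·y - 4], [2·x + y^2 + y, 2·x·y + x - 4·y]].
At the point, J = [[-12.000, -7.000], [-3.250, 10.000]] (det J = -142.750).
Solving J·Δ = −F gives Δ = (1.180, 0.584).
Then the next iterate is (x, y)₁ = (-0.820, -0.916).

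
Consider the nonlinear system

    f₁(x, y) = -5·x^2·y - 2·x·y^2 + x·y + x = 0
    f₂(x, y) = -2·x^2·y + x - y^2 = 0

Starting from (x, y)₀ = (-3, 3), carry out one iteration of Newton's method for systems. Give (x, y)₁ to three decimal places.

(-1.957, 1.859)

At (-3, 3): F = (-93.000, -66.000).
Jacobian J = [[-10·x·y - 2·y^2 + y + 1, -5·x^2 - 4·x·y + x], [-4·x·y + 1, -2·x^2 - 2·y]].
At the point, J = [[76.000, -12.000], [37.000, -24.000]] (det J = -1380.000).
Solving J·Δ = −F gives Δ = (1.043, -1.141).
Then the next iterate is (x, y)₁ = (-1.957, 1.859).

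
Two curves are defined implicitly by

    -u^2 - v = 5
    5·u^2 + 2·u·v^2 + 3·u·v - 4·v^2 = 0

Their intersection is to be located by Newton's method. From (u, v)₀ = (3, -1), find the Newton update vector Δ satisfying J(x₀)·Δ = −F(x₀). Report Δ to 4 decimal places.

(-27.0000, 149.0000)

At (3, -1): F = (-13.0000, 38.0000).
Jacobian J = [[-2·u, -1], [10·u + 2·v^2 + 3·v, 4·u·v + 3·u - 8·v]].
At the point, J = [[-6.0000, -1.0000], [29.0000, 5.0000]] (det J = -1.0000).
Solving J·Δ = −F gives Δ = (-27.0000, 149.0000).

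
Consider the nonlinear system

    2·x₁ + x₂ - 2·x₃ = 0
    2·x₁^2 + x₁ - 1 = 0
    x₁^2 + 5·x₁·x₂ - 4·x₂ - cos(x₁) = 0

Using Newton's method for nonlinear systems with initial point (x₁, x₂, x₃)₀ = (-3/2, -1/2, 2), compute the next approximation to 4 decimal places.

(-1.1000, -0.0365, -1.1182)

At (-3/2, -1/2, 2): F = (-7.5000, 2.0000, 7.929263).
Jacobian J = [[2, 1, -2], [4·x₁ + 1, 0, 0], [2·x₁ + 5·x₂ + sin(x₁), 5·x₁ - 4, 0]].
At the point, J = [[2.0000, 1.0000, -2.0000], [-5.0000, 0.0000, 0.0000], [-6.497495, -11.5000, 0.0000]] (det J = -115.0000).
Solving J·Δ = −F gives Δ = (0.4000, 0.4635, -3.1182).
Then the next iterate is (x₁, x₂, x₃)₁ = (-1.1000, -0.0365, -1.1182).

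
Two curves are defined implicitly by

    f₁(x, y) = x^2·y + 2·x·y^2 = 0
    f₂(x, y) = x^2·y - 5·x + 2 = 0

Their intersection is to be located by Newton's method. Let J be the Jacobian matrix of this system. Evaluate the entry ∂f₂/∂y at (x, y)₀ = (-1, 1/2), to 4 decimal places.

1.0000

∂f₂/∂y = x^2.
At (-1, 1/2) this is 1.0000.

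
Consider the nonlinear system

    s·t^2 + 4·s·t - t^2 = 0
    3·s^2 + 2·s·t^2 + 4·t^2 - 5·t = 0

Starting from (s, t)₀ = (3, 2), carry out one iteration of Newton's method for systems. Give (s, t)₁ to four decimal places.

At (3, 2): F = (32.0000, 57.0000).
Jacobian J = [[t^2 + 4·t, 2·s·t + 4·s - 2·t], [6·s + 2·t^2, 4·s·t + 8·t - 5]].
At the point, J = [[12.0000, 20.0000], [26.0000, 35.0000]] (det J = -100.0000).
Solving J·Δ = −F gives Δ = (-0.2000, -1.4800).
Then the next iterate is (s, t)₁ = (2.8000, 0.5200).

(2.8000, 0.5200)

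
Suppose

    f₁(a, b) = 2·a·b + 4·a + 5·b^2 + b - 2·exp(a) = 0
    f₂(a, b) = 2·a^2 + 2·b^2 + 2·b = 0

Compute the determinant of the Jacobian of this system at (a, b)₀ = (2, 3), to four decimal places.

J = [[2·b - 2·exp(a) + 4, 2·a + 10·b + 1], [4·a, 4·b + 2]].
At the point, J = [[-4.778112, 35.0000], [8.0000, 14.0000]].
det J = -346.8936.

-346.8936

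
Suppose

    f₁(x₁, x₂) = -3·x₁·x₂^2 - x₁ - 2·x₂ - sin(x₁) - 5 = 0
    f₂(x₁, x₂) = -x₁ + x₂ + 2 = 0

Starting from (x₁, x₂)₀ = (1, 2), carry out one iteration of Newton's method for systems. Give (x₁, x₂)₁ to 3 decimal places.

At (1, 2): F = (-22.84147, 3.000).
Jacobian J = [[-3·x₂^2 - cos(x₁) - 1, -6·x₁·x₂ - 2], [-1, 1]].
At the point, J = [[-13.54030, -14.000], [-1.000, 1.000]] (det J = -27.54030).
Solving J·Δ = −F gives Δ = (0.696, -2.304).
Then the next iterate is (x₁, x₂)₁ = (1.696, -0.304).

(1.696, -0.304)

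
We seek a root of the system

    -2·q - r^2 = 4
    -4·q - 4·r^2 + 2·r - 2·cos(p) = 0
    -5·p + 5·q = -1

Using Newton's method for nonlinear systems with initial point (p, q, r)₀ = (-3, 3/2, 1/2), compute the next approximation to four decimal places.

At (-3, 3/2, 1/2): F = (-7.2500, -4.020015, 23.5000).
Jacobian J = [[0, -2, -2·r], [2·sin(p), -4, -8·r + 2], [-5, 5, 0]].
At the point, J = [[0.0000, -2.0000, -1.0000], [-0.282240, -4.0000, -2.0000], [-5.0000, 5.0000, 0.0000]] (det J = 1.411200).
Solving J·Δ = −F gives Δ = (37.1315, 32.4315, -72.1129).
Then the next iterate is (p, q, r)₁ = (34.1315, 33.9315, -71.6129).

(34.1315, 33.9315, -71.6129)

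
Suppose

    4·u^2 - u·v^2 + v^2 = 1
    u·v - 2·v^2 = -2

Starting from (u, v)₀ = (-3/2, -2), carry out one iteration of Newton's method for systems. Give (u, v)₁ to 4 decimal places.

(-0.7984, -1.3226)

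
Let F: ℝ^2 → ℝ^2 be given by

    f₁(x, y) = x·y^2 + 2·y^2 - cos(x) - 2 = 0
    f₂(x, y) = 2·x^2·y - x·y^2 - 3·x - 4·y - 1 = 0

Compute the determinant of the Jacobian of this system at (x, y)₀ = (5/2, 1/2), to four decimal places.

-2.7842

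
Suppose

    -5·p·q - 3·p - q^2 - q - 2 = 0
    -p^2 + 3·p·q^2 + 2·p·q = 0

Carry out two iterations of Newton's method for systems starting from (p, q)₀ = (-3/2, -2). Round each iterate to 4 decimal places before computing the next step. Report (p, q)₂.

(-0.8156, 3.7482)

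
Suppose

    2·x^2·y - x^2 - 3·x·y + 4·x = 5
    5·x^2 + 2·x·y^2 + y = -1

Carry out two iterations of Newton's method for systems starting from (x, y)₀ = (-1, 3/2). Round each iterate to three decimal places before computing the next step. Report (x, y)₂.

(-1.001, 1.996)

At (-1, 3/2): F = (-2.500, 3.000).
Jacobian J = [[4·x·y - 2·x - 3·y + 4, 2·x^2 - 3·x], [10·x + 2·y^2, 4·x·y + 1]].
At the point, J = [[-4.500, 5.000], [-5.500, -5.000]] (det J = 50.000).
Solving J·Δ = −F gives Δ = (0.050, 0.545).
Then the next iterate is (x, y)₁ = (-0.950, 2.045).
Round to (-0.950, 2.045) and repeat: F = (-0.18303, -0.38835), J = [[-8.006, 4.655], [-1.13595, -6.771]].
Δ = (-0.051, -0.049), so (x, y)₂ = (-1.001, 1.996).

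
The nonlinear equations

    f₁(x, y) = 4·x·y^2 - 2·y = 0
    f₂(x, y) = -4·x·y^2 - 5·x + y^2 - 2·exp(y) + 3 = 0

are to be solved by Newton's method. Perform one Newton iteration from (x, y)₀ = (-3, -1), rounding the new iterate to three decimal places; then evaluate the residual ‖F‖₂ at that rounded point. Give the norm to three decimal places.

17.736

At (-3, -1): F = (-10.000, 30.26424).
Jacobian J = [[4·y^2, 8·x·y - 2], [-4·y^2 - 5, -8·x·y + 2·y - 2·exp(y)]].
At the point, J = [[4.000, 22.000], [-9.000, -26.73576]] (det J = 91.05696).
Solving J·Δ = −F gives Δ = (4.376, -0.341).
Then the next iterate is (x, y)₁ = (1.376, -1.341).
Re-evaluating at (1.376, -1.341): F = (12.57974, -12.50263), so ‖F‖₂ = 17.736.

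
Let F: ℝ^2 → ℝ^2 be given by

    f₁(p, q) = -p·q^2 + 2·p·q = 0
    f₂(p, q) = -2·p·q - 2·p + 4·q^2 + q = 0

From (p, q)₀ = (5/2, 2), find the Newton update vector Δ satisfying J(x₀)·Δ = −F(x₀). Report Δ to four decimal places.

(0.5000, 0.0000)

At (5/2, 2): F = (0.0000, 3.0000).
Jacobian J = [[-q^2 + 2·q, -2·p·q + 2·p], [-2·q - 2, -2·p + 8·q + 1]].
At the point, J = [[0.0000, -5.0000], [-6.0000, 12.0000]] (det J = -30.0000).
Solving J·Δ = −F gives Δ = (0.5000, 0.0000).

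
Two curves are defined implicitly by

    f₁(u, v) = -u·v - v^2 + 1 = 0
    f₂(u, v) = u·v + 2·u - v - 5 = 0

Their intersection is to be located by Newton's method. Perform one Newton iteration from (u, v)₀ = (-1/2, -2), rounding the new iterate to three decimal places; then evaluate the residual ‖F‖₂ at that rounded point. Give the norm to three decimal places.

At (-1/2, -2): F = (-4.000, -3.000).
Jacobian J = [[-v, -u - 2·v], [v + 2, u - 1]].
At the point, J = [[2.000, 4.500], [0.000, -1.500]] (det J = -3.000).
Solving J·Δ = −F gives Δ = (6.500, -2.000).
Then the next iterate is (u, v)₁ = (6.000, -4.000).
Re-evaluating at (6.000, -4.000): F = (9.000, -13.000), so ‖F‖₂ = 15.811.

15.811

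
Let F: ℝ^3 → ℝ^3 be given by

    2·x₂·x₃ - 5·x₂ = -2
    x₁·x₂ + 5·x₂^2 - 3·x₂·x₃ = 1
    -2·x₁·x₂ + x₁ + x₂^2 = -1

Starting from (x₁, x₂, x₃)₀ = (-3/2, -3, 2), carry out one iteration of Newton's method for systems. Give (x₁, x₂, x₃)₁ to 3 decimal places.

At (-3/2, -3, 2): F = (5.000, 66.500, -0.500).
Jacobian J = [[0, 2·x₃ - 5, 2·x₂], [x₂, x₁ + 10·x₂ - 3·x₃, -3·x₂], [-2·x₂ + 1, -2·x₁ + 2·x₂, 0]].
At the point, J = [[0.000, -1.000, -6.000], [-3.000, -37.500, 9.000], [7.000, -3.000, 0.000]] (det J = -1692.000).
Solving J·Δ = −F gives Δ = (0.856, 1.832, 0.528).
Then the next iterate is (x₁, x₂, x₃)₁ = (-0.644, -1.168, 2.528).

(-0.644, -1.168, 2.528)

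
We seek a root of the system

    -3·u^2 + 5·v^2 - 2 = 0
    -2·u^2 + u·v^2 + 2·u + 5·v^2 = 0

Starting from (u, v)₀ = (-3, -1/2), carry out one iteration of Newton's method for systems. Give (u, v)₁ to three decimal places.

(-1.241, 0.282)

At (-3, -1/2): F = (-27.750, -23.500).
Jacobian J = [[-6·u, 10·v], [-4·u + v^2 + 2, 2·u·v + 10·v]].
At the point, J = [[18.000, -5.000], [14.250, -2.000]] (det J = 35.250).
Solving J·Δ = −F gives Δ = (1.759, 0.782).
Then the next iterate is (u, v)₁ = (-1.241, 0.282).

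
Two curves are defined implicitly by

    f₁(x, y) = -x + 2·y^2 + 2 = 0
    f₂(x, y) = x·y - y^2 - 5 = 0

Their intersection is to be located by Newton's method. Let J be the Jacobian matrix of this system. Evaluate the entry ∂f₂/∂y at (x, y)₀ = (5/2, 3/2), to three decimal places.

-0.500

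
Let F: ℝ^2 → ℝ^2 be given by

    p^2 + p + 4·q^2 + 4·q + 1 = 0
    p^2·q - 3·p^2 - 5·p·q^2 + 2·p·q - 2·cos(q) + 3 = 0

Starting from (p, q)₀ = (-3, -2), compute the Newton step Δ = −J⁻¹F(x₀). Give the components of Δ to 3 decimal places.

(1.399, 0.667)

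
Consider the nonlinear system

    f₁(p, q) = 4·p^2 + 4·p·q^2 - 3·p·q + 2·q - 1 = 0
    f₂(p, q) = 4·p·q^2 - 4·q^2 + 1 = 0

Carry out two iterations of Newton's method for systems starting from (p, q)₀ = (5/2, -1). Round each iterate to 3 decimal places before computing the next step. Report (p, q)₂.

At (5/2, -1): F = (39.500, 7.000).
Jacobian J = [[8·p + 4·q^2 - 3·q, 8·p·q - 3·p + 2], [4·q^2, 8·p·q - 8·q]].
At the point, J = [[27.000, -25.500], [4.000, -12.000]] (det J = -222.000).
Solving J·Δ = −F gives Δ = (-1.331, 0.140).
Then the next iterate is (p, q)₁ = (1.169, -0.860).
Round to (1.169, -0.860) and repeat: F = (9.22063, 1.49997), J = [[14.89040, -9.54972], [2.95840, -1.16272]].
Δ = (-0.329, 0.452), so (p, q)₂ = (0.840, -0.408).

(0.840, -0.408)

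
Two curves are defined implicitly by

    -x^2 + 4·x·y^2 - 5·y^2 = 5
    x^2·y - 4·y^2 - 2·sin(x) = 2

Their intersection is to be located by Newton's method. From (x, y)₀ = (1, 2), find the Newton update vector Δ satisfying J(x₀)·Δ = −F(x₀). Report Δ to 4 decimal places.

(0.3997, -1.1011)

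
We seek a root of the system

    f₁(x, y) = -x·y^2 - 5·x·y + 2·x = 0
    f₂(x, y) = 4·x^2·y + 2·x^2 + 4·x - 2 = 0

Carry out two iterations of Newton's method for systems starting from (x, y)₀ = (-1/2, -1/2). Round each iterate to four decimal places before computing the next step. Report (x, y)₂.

(0.1030, -4.2469)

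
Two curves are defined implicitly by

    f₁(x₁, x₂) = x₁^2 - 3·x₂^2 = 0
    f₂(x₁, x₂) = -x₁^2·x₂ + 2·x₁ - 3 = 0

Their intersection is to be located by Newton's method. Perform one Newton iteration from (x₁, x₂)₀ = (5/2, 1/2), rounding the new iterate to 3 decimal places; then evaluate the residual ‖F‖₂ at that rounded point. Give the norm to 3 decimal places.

1.677

At (5/2, 1/2): F = (5.500, -1.125).
Jacobian J = [[2·x₁, -6·x₂], [-2·x₁·x₂ + 2, -x₁^2]].
At the point, J = [[5.000, -3.000], [-0.500, -6.250]] (det J = -32.750).
Solving J·Δ = −F gives Δ = (-1.153, -0.088).
Then the next iterate is (x₁, x₂)₁ = (1.347, 0.412).
Re-evaluating at (1.347, 0.412): F = (1.30518, -1.05354), so ‖F‖₂ = 1.677.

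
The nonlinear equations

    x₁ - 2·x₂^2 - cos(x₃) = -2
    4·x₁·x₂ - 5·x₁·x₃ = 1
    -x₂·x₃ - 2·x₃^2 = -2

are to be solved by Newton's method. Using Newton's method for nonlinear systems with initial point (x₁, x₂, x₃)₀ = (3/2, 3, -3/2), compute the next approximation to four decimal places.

At (3/2, 3, -3/2): F = (-14.570737, 28.2500, 2.0000).
Jacobian J = [[1, -4·x₂, sin(x₃)], [4·x₂ - 5·x₃, 4·x₁, -5·x₁], [0, -x₃, -x₂ - 4·x₃]].
At the point, J = [[1.0000, -12.0000, -0.997495], [19.5000, 6.0000, -7.5000], [0.0000, 1.5000, 3.0000]] (det J = 702.073272).
Solving J·Δ = −F gives Δ = (-1.0547, -1.3008, -0.0163).
Then the next iterate is (x₁, x₂, x₃)₁ = (0.4453, 1.6992, -1.5163).

(0.4453, 1.6992, -1.5163)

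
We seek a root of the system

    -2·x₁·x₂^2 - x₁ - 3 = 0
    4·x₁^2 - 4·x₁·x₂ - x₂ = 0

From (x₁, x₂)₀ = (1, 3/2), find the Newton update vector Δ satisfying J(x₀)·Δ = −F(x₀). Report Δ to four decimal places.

(-0.5443, -0.9177)

At (1, 3/2): F = (-8.5000, -3.5000).
Jacobian J = [[-2·x₂^2 - 1, -4·x₁·x₂], [8·x₁ - 4·x₂, -4·x₁ - 1]].
At the point, J = [[-5.5000, -6.0000], [2.0000, -5.0000]] (det J = 39.5000).
Solving J·Δ = −F gives Δ = (-0.5443, -0.9177).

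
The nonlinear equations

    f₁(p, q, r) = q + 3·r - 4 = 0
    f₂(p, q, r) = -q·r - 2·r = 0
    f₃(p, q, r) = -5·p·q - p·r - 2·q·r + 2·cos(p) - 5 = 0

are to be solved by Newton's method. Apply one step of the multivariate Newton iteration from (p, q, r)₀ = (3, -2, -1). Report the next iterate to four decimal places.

(0.6656, -2.0000, 2.0000)

At (3, -2, -1): F = (-9.0000, 0.0000, 22.020015).
Jacobian J = [[0, 1, 3], [0, -r, -q - 2], [-5·q - r - 2·sin(p), -5·p - 2·r, -p - 2·q]].
At the point, J = [[0.0000, 1.0000, 3.0000], [0.0000, 1.0000, 0.0000], [10.717760, -13.0000, 1.0000]] (det J = -32.153280).
Solving J·Δ = −F gives Δ = (-2.3344, 0.0000, 3.0000).
Then the next iterate is (p, q, r)₁ = (0.6656, -2.0000, 2.0000).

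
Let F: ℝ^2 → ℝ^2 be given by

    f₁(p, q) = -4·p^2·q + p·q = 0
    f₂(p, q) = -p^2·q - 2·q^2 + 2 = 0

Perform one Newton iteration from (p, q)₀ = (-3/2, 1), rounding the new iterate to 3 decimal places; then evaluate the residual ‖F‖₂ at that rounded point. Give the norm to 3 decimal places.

At (-3/2, 1): F = (-10.500, -2.250).
Jacobian J = [[-8·p·q + q, -4·p^2 + p], [-2·p·q, -p^2 - 4·q]].
At the point, J = [[13.000, -10.500], [3.000, -6.250]] (det J = -49.750).
Solving J·Δ = −F gives Δ = (0.844, 0.045).
Then the next iterate is (p, q)₁ = (-0.656, 1.045).
Re-evaluating at (-0.656, 1.045): F = (-2.48432, -0.63375), so ‖F‖₂ = 2.564.

2.564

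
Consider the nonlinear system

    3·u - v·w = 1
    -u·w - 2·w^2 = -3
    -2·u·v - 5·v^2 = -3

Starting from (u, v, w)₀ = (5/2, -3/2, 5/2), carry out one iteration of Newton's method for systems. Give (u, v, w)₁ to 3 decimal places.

(0.131, -0.714, 1.714)

At (5/2, -3/2, 5/2): F = (10.250, -15.750, -0.750).
Jacobian J = [[3, -w, -v], [-w, 0, -u - 4·w], [-2·v, -2·u - 10·v, 0]].
At the point, J = [[3.000, -2.500, 1.500], [-2.500, 0.000, -12.500], [3.000, 10.000, 0.000]] (det J = 431.250).
Solving J·Δ = −F gives Δ = (-2.369, 0.786, -0.786).
Then the next iterate is (u, v, w)₁ = (0.131, -0.714, 1.714).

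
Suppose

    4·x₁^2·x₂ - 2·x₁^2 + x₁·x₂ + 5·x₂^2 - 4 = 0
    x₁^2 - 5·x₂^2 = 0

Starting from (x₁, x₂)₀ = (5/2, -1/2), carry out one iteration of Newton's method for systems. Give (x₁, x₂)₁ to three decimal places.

At (5/2, -1/2): F = (-29.000, 5.000).
Jacobian J = [[8·x₁·x₂ - 4·x₁ + x₂, 4·x₁^2 + x₁ + 10·x₂], [2·x₁, -10·x₂]].
At the point, J = [[-20.500, 22.500], [5.000, 5.000]] (det J = -215.000).
Solving J·Δ = −F gives Δ = (-1.198, 0.198).
Then the next iterate is (x₁, x₂)₁ = (1.302, -0.302).

(1.302, -0.302)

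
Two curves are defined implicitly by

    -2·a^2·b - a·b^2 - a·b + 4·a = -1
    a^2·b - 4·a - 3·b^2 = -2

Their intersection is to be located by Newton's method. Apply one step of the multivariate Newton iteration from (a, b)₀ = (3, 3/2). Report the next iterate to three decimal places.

(3.650, 0.274)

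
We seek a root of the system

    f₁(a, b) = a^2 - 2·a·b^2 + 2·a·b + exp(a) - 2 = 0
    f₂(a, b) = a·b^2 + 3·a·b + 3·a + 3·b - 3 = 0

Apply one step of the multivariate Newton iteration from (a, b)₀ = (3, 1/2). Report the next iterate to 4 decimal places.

At (3, 1/2): F = (28.585537, 12.7500).
Jacobian J = [[2·a - 2·b^2 + 2·b + exp(a), -4·a·b + 2·a], [b^2 + 3·b + 3, 2·a·b + 3·a + 3]].
At the point, J = [[26.585537, 0.0000], [4.7500, 15.0000]] (det J = 398.783054).
Solving J·Δ = −F gives Δ = (-1.0752, -0.5095).
Then the next iterate is (a, b)₁ = (1.9248, -0.0095).

(1.9248, -0.0095)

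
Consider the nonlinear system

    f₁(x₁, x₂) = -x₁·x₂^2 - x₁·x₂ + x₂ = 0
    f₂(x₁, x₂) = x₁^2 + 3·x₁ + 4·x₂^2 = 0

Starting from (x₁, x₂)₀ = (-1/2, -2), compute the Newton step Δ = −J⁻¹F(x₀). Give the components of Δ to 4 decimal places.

(-0.7083, 0.8333)

At (-1/2, -2): F = (-1.0000, 14.7500).
Jacobian J = [[-x₂^2 - x₂, -2·x₁·x₂ - x₁ + 1], [2·x₁ + 3, 8·x₂]].
At the point, J = [[-2.0000, -0.5000], [2.0000, -16.0000]] (det J = 33.0000).
Solving J·Δ = −F gives Δ = (-0.7083, 0.8333).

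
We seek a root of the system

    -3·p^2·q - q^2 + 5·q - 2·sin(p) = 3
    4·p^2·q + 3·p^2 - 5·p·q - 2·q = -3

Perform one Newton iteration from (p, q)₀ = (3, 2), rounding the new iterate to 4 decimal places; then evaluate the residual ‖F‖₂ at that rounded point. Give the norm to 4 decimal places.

At (3, 2): F = (-51.282240, 68.0000).
Jacobian J = [[-6·p·q - 2·cos(p), -3·p^2 - 2·q + 5], [8·p·q + 6·p - 5·q, 4·p^2 - 5·p - 2]].
At the point, J = [[-34.020015, -26.0000], [56.0000, 19.0000]] (det J = 809.619715).
Solving J·Δ = −F gives Δ = (-0.9803, -0.6898).
Then the next iterate is (p, q)₁ = (2.0197, 1.3102).
Re-evaluating at (2.0197, 1.3102): F = (-16.001128, 20.764319), so ‖F‖₂ = 26.2144.

26.2144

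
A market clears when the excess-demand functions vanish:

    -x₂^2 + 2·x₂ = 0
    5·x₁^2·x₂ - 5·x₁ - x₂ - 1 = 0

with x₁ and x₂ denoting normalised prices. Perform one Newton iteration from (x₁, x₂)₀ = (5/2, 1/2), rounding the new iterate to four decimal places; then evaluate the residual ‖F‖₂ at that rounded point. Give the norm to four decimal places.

62.5166

At (5/2, 1/2): F = (0.7500, 1.6250).
Jacobian J = [[0, -2·x₂ + 2], [10·x₁·x₂ - 5, 5·x₁^2 - 1]].
At the point, J = [[0.0000, 1.0000], [7.5000, 30.2500]] (det J = -7.5000).
Solving J·Δ = −F gives Δ = (2.8083, -0.7500).
Then the next iterate is (x₁, x₂)₁ = (5.3083, -0.2500).
Re-evaluating at (5.3083, -0.2500): F = (-0.5625, -62.514061), so ‖F‖₂ = 62.5166.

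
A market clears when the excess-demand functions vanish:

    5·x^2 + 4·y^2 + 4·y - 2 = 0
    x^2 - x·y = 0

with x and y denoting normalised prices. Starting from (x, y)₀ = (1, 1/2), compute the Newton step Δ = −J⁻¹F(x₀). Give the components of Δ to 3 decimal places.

(-0.455, -0.182)

At (1, 1/2): F = (6.000, 0.500).
Jacobian J = [[10·x, 8·y + 4], [2·x - y, -x]].
At the point, J = [[10.000, 8.000], [1.500, -1.000]] (det J = -22.000).
Solving J·Δ = −F gives Δ = (-0.455, -0.182).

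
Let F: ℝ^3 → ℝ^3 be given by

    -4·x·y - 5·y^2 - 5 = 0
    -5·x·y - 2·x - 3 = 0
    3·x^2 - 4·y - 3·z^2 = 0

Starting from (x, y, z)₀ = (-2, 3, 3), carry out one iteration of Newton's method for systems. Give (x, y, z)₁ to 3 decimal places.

(-1.146, 1.352, 1.297)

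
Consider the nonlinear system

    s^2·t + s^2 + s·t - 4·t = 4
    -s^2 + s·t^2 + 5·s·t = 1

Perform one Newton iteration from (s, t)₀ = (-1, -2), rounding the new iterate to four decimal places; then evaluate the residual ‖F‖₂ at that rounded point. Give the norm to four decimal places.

At (-1, -2): F = (5.0000, 4.0000).
Jacobian J = [[2·s·t + 2·s + t, s^2 + s - 4], [-2·s + t^2 + 5·t, 2·s·t + 5·s]].
At the point, J = [[0.0000, -4.0000], [-4.0000, -1.0000]] (det J = -16.0000).
Solving J·Δ = −F gives Δ = (0.6875, 1.2500).
Then the next iterate is (s, t)₁ = (-0.3125, -0.7500).
Re-evaluating at (-0.3125, -0.7500): F = (-0.741211, -0.101562), so ‖F‖₂ = 0.7481.

0.7481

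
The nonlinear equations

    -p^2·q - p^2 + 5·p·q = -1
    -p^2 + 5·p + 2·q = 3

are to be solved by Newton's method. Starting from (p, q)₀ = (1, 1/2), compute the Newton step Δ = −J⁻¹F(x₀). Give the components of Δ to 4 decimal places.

At (1, 1/2): F = (2.0000, 2.0000).
Jacobian J = [[-2·p·q - 2·p + 5·q, -p^2 + 5·p], [-2·p + 5, 2]].
At the point, J = [[-0.5000, 4.0000], [3.0000, 2.0000]] (det J = -13.0000).
Solving J·Δ = −F gives Δ = (-0.3077, -0.5385).

(-0.3077, -0.5385)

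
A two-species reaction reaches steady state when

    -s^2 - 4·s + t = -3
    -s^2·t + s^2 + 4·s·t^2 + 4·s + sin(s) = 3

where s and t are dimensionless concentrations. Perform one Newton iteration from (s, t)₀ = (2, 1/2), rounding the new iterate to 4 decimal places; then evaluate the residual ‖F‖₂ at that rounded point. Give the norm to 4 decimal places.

At (2, 1/2): F = (-8.5000, 9.909297).
Jacobian J = [[-2·s - 4, 1], [-2·s·t + 2·s + 4·t^2 + cos(s) + 4, -s^2 + 8·s·t]].
At the point, J = [[-8.0000, 1.0000], [6.583853, 4.0000]] (det J = -38.583853).
Solving J·Δ = −F gives Δ = (-1.1380, -0.6042).
Then the next iterate is (s, t)₁ = (0.8620, -0.1042).
Re-evaluating at (0.8620, -0.1042): F = (-1.295244, 2.065052), so ‖F‖₂ = 2.4376.

2.4376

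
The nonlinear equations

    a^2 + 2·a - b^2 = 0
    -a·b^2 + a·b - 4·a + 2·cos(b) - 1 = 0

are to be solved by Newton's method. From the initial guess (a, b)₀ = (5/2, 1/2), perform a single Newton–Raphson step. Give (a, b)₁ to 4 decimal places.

At (5/2, 1/2): F = (11.0000, -8.619835).
Jacobian J = [[2·a + 2, -2·b], [-b^2 + b - 4, -2·a·b + a - 2·sin(b)]].
At the point, J = [[7.0000, -1.0000], [-3.7500, -0.958851]] (det J = -10.461958).
Solving J·Δ = −F gives Δ = (-1.8321, -1.8246).
Then the next iterate is (a, b)₁ = (0.6679, -1.3246).

(0.6679, -1.3246)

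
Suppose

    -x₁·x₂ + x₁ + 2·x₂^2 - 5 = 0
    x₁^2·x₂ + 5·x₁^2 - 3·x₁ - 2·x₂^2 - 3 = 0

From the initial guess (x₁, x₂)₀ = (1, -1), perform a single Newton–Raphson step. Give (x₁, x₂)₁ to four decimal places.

(1.7143, -0.9143)

At (1, -1): F = (-1.0000, -4.0000).
Jacobian J = [[-x₂ + 1, -x₁ + 4·x₂], [2·x₁·x₂ + 10·x₁ - 3, x₁^2 - 4·x₂]].
At the point, J = [[2.0000, -5.0000], [5.0000, 5.0000]] (det J = 35.0000).
Solving J·Δ = −F gives Δ = (0.7143, 0.0857).
Then the next iterate is (x₁, x₂)₁ = (1.7143, -0.9143).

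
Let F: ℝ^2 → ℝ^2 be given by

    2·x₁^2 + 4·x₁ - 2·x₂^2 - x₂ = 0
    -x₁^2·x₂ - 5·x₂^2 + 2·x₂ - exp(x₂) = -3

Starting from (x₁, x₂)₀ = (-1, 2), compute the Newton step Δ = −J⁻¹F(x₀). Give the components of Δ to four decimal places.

(-3.1991, -1.3333)

At (-1, 2): F = (-12.0000, -22.389056).
Jacobian J = [[4·x₁ + 4, -4·x₂ - 1], [-2·x₁·x₂, -x₁^2 - 10·x₂ - exp(x₂) + 2]].
At the point, J = [[0.0000, -9.0000], [4.0000, -26.389056]] (det J = 36.0000).
Solving J·Δ = −F gives Δ = (-3.1991, -1.3333).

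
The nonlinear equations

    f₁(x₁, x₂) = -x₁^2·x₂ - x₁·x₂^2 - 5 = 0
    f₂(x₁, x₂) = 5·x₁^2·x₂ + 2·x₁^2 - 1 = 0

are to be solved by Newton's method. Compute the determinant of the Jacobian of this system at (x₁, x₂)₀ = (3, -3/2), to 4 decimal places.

J = [[-2·x₁·x₂ - x₂^2, -x₁^2 - 2·x₁·x₂], [10·x₁·x₂ + 4·x₁, 5·x₁^2]].
At the point, J = [[6.7500, 0.0000], [-33.0000, 45.0000]].
det J = 303.7500.

303.7500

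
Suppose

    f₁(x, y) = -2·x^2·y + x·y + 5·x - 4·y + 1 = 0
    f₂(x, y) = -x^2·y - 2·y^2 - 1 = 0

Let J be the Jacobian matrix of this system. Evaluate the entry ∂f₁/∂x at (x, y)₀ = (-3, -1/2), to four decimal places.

∂f₁/∂x = -4·x·y + y + 5.
At (-3, -1/2) this is -1.5000.

-1.5000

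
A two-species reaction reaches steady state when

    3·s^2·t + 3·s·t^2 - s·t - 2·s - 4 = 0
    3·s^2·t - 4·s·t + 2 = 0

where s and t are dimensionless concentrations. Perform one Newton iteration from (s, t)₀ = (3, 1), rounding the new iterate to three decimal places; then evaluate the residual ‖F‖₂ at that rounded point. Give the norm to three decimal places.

6.983

At (3, 1): F = (23.000, 17.000).
Jacobian J = [[6·s·t + 3·t^2 - t - 2, 3·s^2 + 6·s·t - s], [6·s·t - 4·t, 3·s^2 - 4·s]].
At the point, J = [[18.000, 42.000], [14.000, 15.000]] (det J = -318.000).
Solving J·Δ = −F gives Δ = (-1.160, -0.050).
Then the next iterate is (s, t)₁ = (1.840, 0.950).
Re-evaluating at (1.840, 0.950): F = (5.20276, 4.65696), so ‖F‖₂ = 6.983.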